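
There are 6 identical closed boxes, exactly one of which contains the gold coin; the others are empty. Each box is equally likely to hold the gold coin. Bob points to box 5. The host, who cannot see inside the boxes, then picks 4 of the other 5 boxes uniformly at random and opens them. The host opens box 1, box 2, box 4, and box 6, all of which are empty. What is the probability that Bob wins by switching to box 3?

Apply Bayes' rule, conditioning on where the gold coin actually is.
If it is in any of boxes 1, 2, 4, and 6 (prior 1/6 each): that box was opened and seen not to hold the prize — ruled out; weight (1/6)·0 = 0 each.
If it is in either of boxes 3 and 5 (prior 1/6 each): the host picks exactly this set with probability 1/5 regardless, and none is the prize; weight (1/6)·(1/5) = 1/30 each.
The weights sum to 1/15.
So P(the gold coin in box 3 | the host opened box 1, box 2, box 4, and box 6) = (1/30) / (1/15) = 1/2.

1/2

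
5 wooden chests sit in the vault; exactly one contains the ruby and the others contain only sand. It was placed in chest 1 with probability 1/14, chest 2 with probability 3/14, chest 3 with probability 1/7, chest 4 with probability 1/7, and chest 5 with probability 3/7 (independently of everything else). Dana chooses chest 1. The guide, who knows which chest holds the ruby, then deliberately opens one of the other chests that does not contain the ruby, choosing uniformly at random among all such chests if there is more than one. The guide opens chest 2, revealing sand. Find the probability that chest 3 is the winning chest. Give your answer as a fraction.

Condition on the true location of the ruby.
If it is in chest 1 (prior 1/14): the guide has 4 equally likely choices, so probability 1/4; weight (1/14)·(1/4) = 1/56.
If it is in chest 2 (prior 3/14): the guide opened chest 2, so this case is ruled out; weight (3/14)·0 = 0.
If it is in either of chests 3 and 4 (prior 1/7 each): the guide has 3 equally likely choices, so probability 1/3; weight (1/7)·(1/3) = 1/21 each.
If it is in chest 5 (prior 3/7): the guide has 3 equally likely choices, so probability 1/3; weight (3/7)·(1/3) = 1/7.
The weights sum to 43/168.
So P(the ruby in chest 3 | the guide opened chest 2) = (1/21) / (43/168) = 8/43.

8/43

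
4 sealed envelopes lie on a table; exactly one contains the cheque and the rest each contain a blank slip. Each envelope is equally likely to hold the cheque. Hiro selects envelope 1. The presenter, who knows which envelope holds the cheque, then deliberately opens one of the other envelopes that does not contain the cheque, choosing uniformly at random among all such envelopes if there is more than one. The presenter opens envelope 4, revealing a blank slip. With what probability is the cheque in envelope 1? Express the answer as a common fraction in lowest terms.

1/4

Apply Bayes' rule, conditioning on where the cheque actually is.
If it is in envelope 1 (prior 1/4): the presenter has 3 equally likely choices, so probability 1/3; weight (1/4)·(1/3) = 1/12.
If it is in either of envelopes 2 and 3 (prior 1/4 each): the presenter has 2 equally likely choices, so probability 1/2; weight (1/4)·(1/2) = 1/8 each.
If it is in envelope 4 (prior 1/4): the presenter opened envelope 4, so this case is ruled out; weight (1/4)·0 = 0.
The weights sum to 1/3.
So P(the cheque in envelope 1 | the presenter opened envelope 4) = (1/12) / (1/3) = 1/4.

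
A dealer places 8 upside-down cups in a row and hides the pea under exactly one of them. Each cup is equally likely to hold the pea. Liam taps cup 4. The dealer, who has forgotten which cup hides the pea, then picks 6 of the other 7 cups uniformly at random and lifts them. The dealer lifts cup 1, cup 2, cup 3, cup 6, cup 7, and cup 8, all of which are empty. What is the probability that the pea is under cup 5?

Condition on the true location of the pea.
If it is under any of cups 1, 2, 3, 6, 7, and 8 (prior 1/8 each): that cup was opened and seen not to hold the prize — ruled out; weight (1/8)·0 = 0 each.
If it is under either of cups 4 and 5 (prior 1/8 each): the dealer picks exactly this set with probability 1/7 regardless, and none is the prize; weight (1/8)·(1/7) = 1/56 each.
The weights sum to 1/28.
So P(the pea under cup 5 | the dealer opened cup 1, cup 2, cup 3, cup 6, cup 7, and cup 8) = (1/56) / (1/28) = 1/2.

1/2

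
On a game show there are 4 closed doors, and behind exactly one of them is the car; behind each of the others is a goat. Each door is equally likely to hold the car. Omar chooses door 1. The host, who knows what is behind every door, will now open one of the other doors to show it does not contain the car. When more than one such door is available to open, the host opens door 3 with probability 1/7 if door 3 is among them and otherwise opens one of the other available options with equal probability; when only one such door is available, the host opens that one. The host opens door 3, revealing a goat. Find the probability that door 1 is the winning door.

Apply Bayes' rule, conditioning on where the car actually is.
If it is behind any of doors 1, 2, and 4 (prior 1/4 each): door 3 is available, opened with probability 1/7; weight (1/4)·(1/7) = 1/28 each.
If it is behind door 3 (prior 1/4): the host opened door 3, so this case is ruled out; weight (1/4)·0 = 0.
The weights sum to 3/28.
So P(the car behind door 1 | the host opened door 3) = (1/28) / (3/28) = 1/3.

1/3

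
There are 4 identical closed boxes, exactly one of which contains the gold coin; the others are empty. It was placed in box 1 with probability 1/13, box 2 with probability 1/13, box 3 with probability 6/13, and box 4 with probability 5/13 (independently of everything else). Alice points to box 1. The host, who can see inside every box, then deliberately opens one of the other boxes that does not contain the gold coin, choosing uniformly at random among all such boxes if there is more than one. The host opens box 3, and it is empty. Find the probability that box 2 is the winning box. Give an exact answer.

Consider each possible location of the gold coin in turn.
If it is in box 1 (prior 1/13): the host has 3 equally likely choices, so probability 1/3; weight (1/13)·(1/3) = 1/39.
If it is in box 2 (prior 1/13): the host has 2 equally likely choices, so probability 1/2; weight (1/13)·(1/2) = 1/26.
If it is in box 3 (prior 6/13): the host opened box 3, so this case is ruled out; weight (6/13)·0 = 0.
If it is in box 4 (prior 5/13): the host has 2 equally likely choices, so probability 1/2; weight (5/13)·(1/2) = 5/26.
The weights sum to 10/39.
So P(the gold coin in box 2 | the host opened box 3) = (1/26) / (10/39) = 3/20.

3/20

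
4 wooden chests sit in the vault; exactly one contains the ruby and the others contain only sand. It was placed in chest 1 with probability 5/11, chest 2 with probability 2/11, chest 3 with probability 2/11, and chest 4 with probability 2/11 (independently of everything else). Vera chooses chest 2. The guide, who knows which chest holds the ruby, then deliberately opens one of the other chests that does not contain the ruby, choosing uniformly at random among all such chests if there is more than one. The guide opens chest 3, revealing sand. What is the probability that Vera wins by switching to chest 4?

Condition on the true location of the ruby.
If it is in chest 1 (prior 5/11): the guide has 2 equally likely choices, so probability 1/2; weight (5/11)·(1/2) = 5/22.
If it is in chest 2 (prior 2/11): the guide has 3 equally likely choices, so probability 1/3; weight (2/11)·(1/3) = 2/33.
If it is in chest 3 (prior 2/11): the guide opened chest 3, so this case is ruled out; weight (2/11)·0 = 0.
If it is in chest 4 (prior 2/11): the guide has 2 equally likely choices, so probability 1/2; weight (2/11)·(1/2) = 1/11.
The weights sum to 25/66.
So P(the ruby in chest 4 | the guide opened chest 3) = (1/11) / (25/66) = 6/25.

6/25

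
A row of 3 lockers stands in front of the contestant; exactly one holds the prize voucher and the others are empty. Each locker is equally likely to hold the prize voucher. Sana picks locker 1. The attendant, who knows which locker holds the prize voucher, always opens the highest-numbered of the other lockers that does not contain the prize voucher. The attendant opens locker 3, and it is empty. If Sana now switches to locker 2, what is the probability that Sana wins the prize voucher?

1/2

Apply Bayes' rule, conditioning on where the prize voucher actually is.
If it is in either of lockers 1 and 2 (prior 1/3 each): locker 3 is the highest-numbered option available, probability 1; weight (1/3)·1 = 1/3 each.
If it is in locker 3 (prior 1/3): the attendant opened locker 3, so this case is ruled out; weight (1/3)·0 = 0.
The weights sum to 2/3.
So P(the prize voucher in locker 2 | the attendant opened locker 3) = (1/3) / (2/3) = 1/2.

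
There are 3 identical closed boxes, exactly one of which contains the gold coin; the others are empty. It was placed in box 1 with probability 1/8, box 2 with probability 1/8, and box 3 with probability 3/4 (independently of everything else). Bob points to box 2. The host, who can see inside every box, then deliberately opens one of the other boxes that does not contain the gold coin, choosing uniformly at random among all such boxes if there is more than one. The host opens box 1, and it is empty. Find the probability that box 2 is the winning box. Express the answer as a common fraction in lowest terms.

1/13

Condition on the true location of the gold coin.
If it is in box 1 (prior 1/8): the host opened box 1, so this case is ruled out; weight (1/8)·0 = 0.
If it is in box 2 (prior 1/8): the host has 2 equally likely choices, so probability 1/2; weight (1/8)·(1/2) = 1/16.
If it is in box 3 (prior 3/4): the host has no choice, probability 1; weight (3/4)·1 = 3/4.
The weights sum to 13/16.
So P(the gold coin in box 2 | the host opened box 1) = (1/16) / (13/16) = 1/13.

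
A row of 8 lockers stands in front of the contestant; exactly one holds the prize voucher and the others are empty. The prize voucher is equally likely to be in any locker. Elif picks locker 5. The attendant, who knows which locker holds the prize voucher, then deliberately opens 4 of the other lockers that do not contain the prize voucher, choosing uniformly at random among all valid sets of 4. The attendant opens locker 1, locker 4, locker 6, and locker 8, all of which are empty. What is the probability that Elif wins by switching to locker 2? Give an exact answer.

Consider each possible location of the prize voucher in turn.
If it is in any of lockers 1, 4, 6, and 8 (prior 1/8 each): that locker was opened and seen not to hold the prize — ruled out; weight (1/8)·0 = 0 each.
If it is in any of lockers 2, 3, and 7 (prior 1/8 each): the attendant has 15 equally likely choices, so probability 1/15; weight (1/8)·(1/15) = 1/120 each.
If it is in locker 5 (prior 1/8): the attendant has 35 equally likely choices, so probability 1/35; weight (1/8)·(1/35) = 1/280.
The weights sum to 1/35.
So P(the prize voucher in locker 2 | the attendant opened locker 1, locker 4, locker 6, and locker 8) = (1/120) / (1/35) = 7/24.

7/24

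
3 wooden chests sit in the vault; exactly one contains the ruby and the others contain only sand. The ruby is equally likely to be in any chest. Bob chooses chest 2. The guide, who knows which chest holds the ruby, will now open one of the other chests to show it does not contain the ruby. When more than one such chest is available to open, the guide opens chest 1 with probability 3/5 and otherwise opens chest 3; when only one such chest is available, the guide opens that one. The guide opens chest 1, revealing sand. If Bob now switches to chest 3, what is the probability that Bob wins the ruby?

5/8

Consider each possible location of the ruby in turn.
If it is in chest 1 (prior 1/3): the guide opened chest 1, so this case is ruled out; weight (1/3)·0 = 0.
If it is in chest 2 (prior 1/3): chest 1 is available, opened with probability 3/5; weight (1/3)·(3/5) = 1/5.
If it is in chest 3 (prior 1/3): only chest 1 is available, probability 1; weight (1/3)·1 = 1/3.
The weights sum to 8/15.
So P(the ruby in chest 3 | the guide opened chest 1) = (1/3) / (8/15) = 5/8.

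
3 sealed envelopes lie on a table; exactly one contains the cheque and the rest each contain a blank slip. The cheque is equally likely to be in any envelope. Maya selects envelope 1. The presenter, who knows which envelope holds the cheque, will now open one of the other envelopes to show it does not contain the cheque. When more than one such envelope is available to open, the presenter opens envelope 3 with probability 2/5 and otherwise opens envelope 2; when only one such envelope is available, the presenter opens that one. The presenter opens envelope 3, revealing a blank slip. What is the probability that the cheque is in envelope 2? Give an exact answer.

Consider each possible location of the cheque in turn.
If it is in envelope 1 (prior 1/3): envelope 3 is available, opened with probability 2/5; weight (1/3)·(2/5) = 2/15.
If it is in envelope 2 (prior 1/3): only envelope 3 is available, probability 1; weight (1/3)·1 = 1/3.
If it is in envelope 3 (prior 1/3): the presenter opened envelope 3, so this case is ruled out; weight (1/3)·0 = 0.
The weights sum to 7/15.
So P(the cheque in envelope 2 | the presenter opened envelope 3) = (1/3) / (7/15) = 5/7.

5/7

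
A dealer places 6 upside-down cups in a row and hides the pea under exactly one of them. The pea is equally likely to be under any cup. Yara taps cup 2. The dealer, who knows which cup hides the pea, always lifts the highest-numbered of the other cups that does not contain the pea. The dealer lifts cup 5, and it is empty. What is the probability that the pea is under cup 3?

Condition on the true location of the pea.
If it is under any of cups 1, 2, 3, and 4 (prior 1/6 each): the dealer would have opened cup 6 instead, probability 0; weight (1/6)·0 = 0 each.
If it is under cup 5 (prior 1/6): the dealer opened cup 5, so this case is ruled out; weight (1/6)·0 = 0.
If it is under cup 6 (prior 1/6): cup 5 is the highest-numbered option available, probability 1; weight (1/6)·1 = 1/6.
The weights sum to 1/6.
So P(the pea under cup 3 | the dealer opened cup 5) = 0 / (1/6) = 0.

0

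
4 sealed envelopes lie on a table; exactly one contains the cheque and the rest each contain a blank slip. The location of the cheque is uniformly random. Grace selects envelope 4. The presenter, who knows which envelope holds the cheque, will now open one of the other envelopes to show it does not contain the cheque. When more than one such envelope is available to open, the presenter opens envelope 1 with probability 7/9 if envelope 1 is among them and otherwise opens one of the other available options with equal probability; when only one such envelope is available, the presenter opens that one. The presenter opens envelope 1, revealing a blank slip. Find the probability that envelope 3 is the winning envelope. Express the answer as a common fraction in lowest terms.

Apply Bayes' rule, conditioning on where the cheque actually is.
If it is in envelope 1 (prior 1/4): the presenter opened envelope 1, so this case is ruled out; weight (1/4)·0 = 0.
If it is in any of envelopes 2, 3, and 4 (prior 1/4 each): envelope 1 is available, opened with probability 7/9; weight (1/4)·(7/9) = 7/36 each.
The weights sum to 7/12.
So P(the cheque in envelope 3 | the presenter opened envelope 1) = (7/36) / (7/12) = 1/3.

1/3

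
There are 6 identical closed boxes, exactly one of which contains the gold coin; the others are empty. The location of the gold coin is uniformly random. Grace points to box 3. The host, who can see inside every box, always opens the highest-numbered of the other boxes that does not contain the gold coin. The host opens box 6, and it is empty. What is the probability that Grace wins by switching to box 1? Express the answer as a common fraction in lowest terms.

Consider each possible location of the gold coin in turn.
If it is in any of boxes 1, 2, 3, 4, and 5 (prior 1/6 each): box 6 is the highest-numbered option available, probability 1; weight (1/6)·1 = 1/6 each.
If it is in box 6 (prior 1/6): the host opened box 6, so this case is ruled out; weight (1/6)·0 = 0.
The weights sum to 5/6.
So P(the gold coin in box 1 | the host opened box 6) = (1/6) / (5/6) = 1/5.

1/5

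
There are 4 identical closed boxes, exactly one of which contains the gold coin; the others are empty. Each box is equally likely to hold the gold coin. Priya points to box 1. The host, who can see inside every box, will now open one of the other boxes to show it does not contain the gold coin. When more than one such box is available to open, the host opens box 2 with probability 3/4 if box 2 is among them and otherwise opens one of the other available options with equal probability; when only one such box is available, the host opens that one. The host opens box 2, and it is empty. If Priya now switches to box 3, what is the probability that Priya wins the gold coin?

1/3

Condition on the true location of the gold coin.
If it is in any of boxes 1, 3, and 4 (prior 1/4 each): box 2 is available, opened with probability 3/4; weight (1/4)·(3/4) = 3/16 each.
If it is in box 2 (prior 1/4): the host opened box 2, so this case is ruled out; weight (1/4)·0 = 0.
The weights sum to 9/16.
So P(the gold coin in box 3 | the host opened box 2) = (3/16) / (9/16) = 1/3.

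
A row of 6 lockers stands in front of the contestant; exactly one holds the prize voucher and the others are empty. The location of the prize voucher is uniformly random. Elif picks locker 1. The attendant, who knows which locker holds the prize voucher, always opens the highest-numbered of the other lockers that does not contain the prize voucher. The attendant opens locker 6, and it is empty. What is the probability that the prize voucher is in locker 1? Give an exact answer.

1/5

Condition on the true location of the prize voucher.
If it is in any of lockers 1, 2, 3, 4, and 5 (prior 1/6 each): locker 6 is the highest-numbered option available, probability 1; weight (1/6)·1 = 1/6 each.
If it is in locker 6 (prior 1/6): the attendant opened locker 6, so this case is ruled out; weight (1/6)·0 = 0.
The weights sum to 5/6.
So P(the prize voucher in locker 1 | the attendant opened locker 6) = (1/6) / (5/6) = 1/5.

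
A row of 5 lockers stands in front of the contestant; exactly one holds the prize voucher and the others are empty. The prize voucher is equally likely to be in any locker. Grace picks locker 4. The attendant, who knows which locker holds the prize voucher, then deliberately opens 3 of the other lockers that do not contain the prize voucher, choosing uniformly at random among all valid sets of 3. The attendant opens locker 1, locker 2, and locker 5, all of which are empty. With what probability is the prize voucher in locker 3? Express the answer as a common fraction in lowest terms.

4/5

Apply Bayes' rule, conditioning on where the prize voucher actually is.
If it is in any of lockers 1, 2, and 5 (prior 1/5 each): that locker was opened and seen not to hold the prize — ruled out; weight (1/5)·0 = 0 each.
If it is in locker 3 (prior 1/5): the attendant has no choice, probability 1; weight (1/5)·1 = 1/5.
If it is in locker 4 (prior 1/5): the attendant has 4 equally likely choices, so probability 1/4; weight (1/5)·(1/4) = 1/20.
The weights sum to 1/4.
So P(the prize voucher in locker 3 | the attendant opened locker 1, locker 2, and locker 5) = (1/5) / (1/4) = 4/5.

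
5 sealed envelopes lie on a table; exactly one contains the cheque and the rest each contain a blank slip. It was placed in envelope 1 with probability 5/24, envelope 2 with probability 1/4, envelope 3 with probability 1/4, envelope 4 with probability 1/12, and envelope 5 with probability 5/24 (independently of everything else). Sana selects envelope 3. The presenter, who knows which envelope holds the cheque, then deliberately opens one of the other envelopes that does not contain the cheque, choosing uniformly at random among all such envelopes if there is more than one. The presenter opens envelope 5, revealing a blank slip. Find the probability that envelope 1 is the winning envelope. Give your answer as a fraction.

2/7

Condition on the true location of the cheque.
If it is in envelope 1 (prior 5/24): the presenter has 3 equally likely choices, so probability 1/3; weight (5/24)·(1/3) = 5/72.
If it is in envelope 2 (prior 1/4): the presenter has 3 equally likely choices, so probability 1/3; weight (1/4)·(1/3) = 1/12.
If it is in envelope 3 (prior 1/4): the presenter has 4 equally likely choices, so probability 1/4; weight (1/4)·(1/4) = 1/16.
If it is in envelope 4 (prior 1/12): the presenter has 3 equally likely choices, so probability 1/3; weight (1/12)·(1/3) = 1/36.
If it is in envelope 5 (prior 5/24): the presenter opened envelope 5, so this case is ruled out; weight (5/24)·0 = 0.
The weights sum to 35/144.
So P(the cheque in envelope 1 | the presenter opened envelope 5) = (5/72) / (35/144) = 2/7.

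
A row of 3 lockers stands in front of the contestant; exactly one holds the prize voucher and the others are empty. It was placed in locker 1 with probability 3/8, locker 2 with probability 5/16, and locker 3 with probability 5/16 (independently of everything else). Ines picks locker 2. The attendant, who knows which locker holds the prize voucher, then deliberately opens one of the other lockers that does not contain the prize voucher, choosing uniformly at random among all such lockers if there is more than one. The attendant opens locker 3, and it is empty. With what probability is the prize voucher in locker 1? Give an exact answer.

12/17

Apply Bayes' rule, conditioning on where the prize voucher actually is.
If it is in locker 1 (prior 3/8): the attendant has no choice, probability 1; weight (3/8)·1 = 3/8.
If it is in locker 2 (prior 5/16): the attendant has 2 equally likely choices, so probability 1/2; weight (5/16)·(1/2) = 5/32.
If it is in locker 3 (prior 5/16): the attendant opened locker 3, so this case is ruled out; weight (5/16)·0 = 0.
The weights sum to 17/32.
So P(the prize voucher in locker 1 | the attendant opened locker 3) = (3/8) / (17/32) = 12/17.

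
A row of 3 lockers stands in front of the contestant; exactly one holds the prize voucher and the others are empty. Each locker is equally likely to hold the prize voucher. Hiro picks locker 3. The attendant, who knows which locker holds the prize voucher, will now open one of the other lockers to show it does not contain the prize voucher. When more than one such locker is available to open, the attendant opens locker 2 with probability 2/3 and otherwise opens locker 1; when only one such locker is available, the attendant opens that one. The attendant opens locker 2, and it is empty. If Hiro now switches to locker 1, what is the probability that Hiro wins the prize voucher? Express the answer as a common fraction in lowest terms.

Consider each possible location of the prize voucher in turn.
If it is in locker 1 (prior 1/3): only locker 2 is available, probability 1; weight (1/3)·1 = 1/3.
If it is in locker 2 (prior 1/3): the attendant opened locker 2, so this case is ruled out; weight (1/3)·0 = 0.
If it is in locker 3 (prior 1/3): locker 2 is available, opened with probability 2/3; weight (1/3)·(2/3) = 2/9.
The weights sum to 5/9.
So P(the prize voucher in locker 1 | the attendant opened locker 2) = (1/3) / (5/9) = 3/5.

3/5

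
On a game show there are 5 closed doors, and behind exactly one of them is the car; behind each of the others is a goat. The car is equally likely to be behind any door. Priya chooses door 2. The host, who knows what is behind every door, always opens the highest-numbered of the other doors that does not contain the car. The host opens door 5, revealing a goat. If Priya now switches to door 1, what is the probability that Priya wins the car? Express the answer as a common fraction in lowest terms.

Condition on the true location of the car.
If it is behind any of doors 1, 2, 3, and 4 (prior 1/5 each): door 5 is the highest-numbered option available, probability 1; weight (1/5)·1 = 1/5 each.
If it is behind door 5 (prior 1/5): the host opened door 5, so this case is ruled out; weight (1/5)·0 = 0.
The weights sum to 4/5.
So P(the car behind door 1 | the host opened door 5) = (1/5) / (4/5) = 1/4.

1/4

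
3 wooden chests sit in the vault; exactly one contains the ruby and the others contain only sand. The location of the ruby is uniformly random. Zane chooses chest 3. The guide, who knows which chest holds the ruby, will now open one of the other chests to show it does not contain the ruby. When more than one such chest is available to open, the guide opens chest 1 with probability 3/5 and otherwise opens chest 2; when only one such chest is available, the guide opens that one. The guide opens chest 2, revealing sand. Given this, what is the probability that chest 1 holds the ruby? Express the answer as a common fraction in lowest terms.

5/7

Consider each possible location of the ruby in turn.
If it is in chest 1 (prior 1/3): only chest 2 is available, probability 1; weight (1/3)·1 = 1/3.
If it is in chest 2 (prior 1/3): the guide opened chest 2, so this case is ruled out; weight (1/3)·0 = 0.
If it is in chest 3 (prior 1/3): chest 1 is available but not opened, probability 2/5; weight (1/3)·(2/5) = 2/15.
The weights sum to 7/15.
So P(the ruby in chest 1 | the guide opened chest 2) = (1/3) / (7/15) = 5/7.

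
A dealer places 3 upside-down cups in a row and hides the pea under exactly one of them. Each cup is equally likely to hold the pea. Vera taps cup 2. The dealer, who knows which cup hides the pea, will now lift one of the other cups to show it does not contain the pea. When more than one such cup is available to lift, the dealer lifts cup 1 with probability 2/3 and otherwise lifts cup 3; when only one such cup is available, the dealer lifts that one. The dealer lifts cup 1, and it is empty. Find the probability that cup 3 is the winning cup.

Apply Bayes' rule, conditioning on where the pea actually is.
If it is under cup 1 (prior 1/3): the dealer opened cup 1, so this case is ruled out; weight (1/3)·0 = 0.
If it is under cup 2 (prior 1/3): cup 1 is available, opened with probability 2/3; weight (1/3)·(2/3) = 2/9.
If it is under cup 3 (prior 1/3): only cup 1 is available, probability 1; weight (1/3)·1 = 1/3.
The weights sum to 5/9.
So P(the pea under cup 3 | the dealer opened cup 1) = (1/3) / (5/9) = 3/5.

3/5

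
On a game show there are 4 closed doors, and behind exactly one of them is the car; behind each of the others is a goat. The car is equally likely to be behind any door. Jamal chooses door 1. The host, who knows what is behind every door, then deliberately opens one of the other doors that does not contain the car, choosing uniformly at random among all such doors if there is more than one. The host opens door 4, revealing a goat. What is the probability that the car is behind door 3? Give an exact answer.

Apply Bayes' rule, conditioning on where the car actually is.
If it is behind door 1 (prior 1/4): the host has 3 equally likely choices, so probability 1/3; weight (1/4)·(1/3) = 1/12.
If it is behind either of doors 2 and 3 (prior 1/4 each): the host has 2 equally likely choices, so probability 1/2; weight (1/4)·(1/2) = 1/8 each.
If it is behind door 4 (prior 1/4): the host opened door 4, so this case is ruled out; weight (1/4)·0 = 0.
The weights sum to 1/3.
So P(the car behind door 3 | the host opened door 4) = (1/8) / (1/3) = 3/8.

3/8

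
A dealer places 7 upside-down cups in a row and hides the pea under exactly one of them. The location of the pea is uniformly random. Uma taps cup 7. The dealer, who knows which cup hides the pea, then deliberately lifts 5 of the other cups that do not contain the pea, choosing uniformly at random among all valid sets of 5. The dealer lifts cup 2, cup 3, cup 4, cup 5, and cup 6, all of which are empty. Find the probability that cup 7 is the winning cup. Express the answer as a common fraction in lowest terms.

Consider each possible location of the pea in turn.
If it is under cup 1 (prior 1/7): the dealer has no choice, probability 1; weight (1/7)·1 = 1/7.
If it is under any of cups 2, 3, 4, 5, and 6 (prior 1/7 each): that cup was opened and seen not to hold the prize — ruled out; weight (1/7)·0 = 0 each.
If it is under cup 7 (prior 1/7): the dealer has 6 equally likely choices, so probability 1/6; weight (1/7)·(1/6) = 1/42.
The weights sum to 1/6.
So P(the pea under cup 7 | the dealer opened cup 2, cup 3, cup 4, cup 5, and cup 6) = (1/42) / (1/6) = 1/7.

1/7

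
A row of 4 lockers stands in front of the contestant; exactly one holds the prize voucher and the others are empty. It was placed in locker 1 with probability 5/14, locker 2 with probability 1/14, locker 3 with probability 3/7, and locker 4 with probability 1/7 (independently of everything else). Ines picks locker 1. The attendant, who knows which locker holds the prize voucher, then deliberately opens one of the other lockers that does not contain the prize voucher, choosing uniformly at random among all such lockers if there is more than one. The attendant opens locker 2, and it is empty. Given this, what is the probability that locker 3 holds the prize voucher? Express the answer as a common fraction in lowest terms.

Consider each possible location of the prize voucher in turn.
If it is in locker 1 (prior 5/14): the attendant has 3 equally likely choices, so probability 1/3; weight (5/14)·(1/3) = 5/42.
If it is in locker 2 (prior 1/14): the attendant opened locker 2, so this case is ruled out; weight (1/14)·0 = 0.
If it is in locker 3 (prior 3/7): the attendant has 2 equally likely choices, so probability 1/2; weight (3/7)·(1/2) = 3/14.
If it is in locker 4 (prior 1/7): the attendant has 2 equally likely choices, so probability 1/2; weight (1/7)·(1/2) = 1/14.
The weights sum to 17/42.
So P(the prize voucher in locker 3 | the attendant opened locker 2) = (3/14) / (17/42) = 9/17.

9/17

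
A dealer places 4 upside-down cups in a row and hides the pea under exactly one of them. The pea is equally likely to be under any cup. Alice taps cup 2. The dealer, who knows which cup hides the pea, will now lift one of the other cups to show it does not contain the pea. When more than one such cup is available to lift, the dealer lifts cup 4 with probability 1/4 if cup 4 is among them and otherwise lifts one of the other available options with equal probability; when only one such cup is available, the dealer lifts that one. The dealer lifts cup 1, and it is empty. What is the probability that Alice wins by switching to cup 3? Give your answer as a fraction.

6/13

Condition on the true location of the pea.
If it is under cup 1 (prior 1/4): the dealer opened cup 1, so this case is ruled out; weight (1/4)·0 = 0.
If it is under cup 2 (prior 1/4): cup 4 is available but not opened; cup 1 gets probability (1 − 1/4)/2 = 3/8; weight (1/4)·(3/8) = 3/32.
If it is under cup 3 (prior 1/4): cup 4 is available but not opened, probability 3/4; weight (1/4)·(3/4) = 3/16.
If it is under cup 4 (prior 1/4): cup 4 holds the prize so is unavailable; the dealer chooses uniformly among the 2 others, probability 1/2; weight (1/4)·(1/2) = 1/8.
The weights sum to 13/32.
So P(the pea under cup 3 | the dealer opened cup 1) = (3/16) / (13/32) = 6/13.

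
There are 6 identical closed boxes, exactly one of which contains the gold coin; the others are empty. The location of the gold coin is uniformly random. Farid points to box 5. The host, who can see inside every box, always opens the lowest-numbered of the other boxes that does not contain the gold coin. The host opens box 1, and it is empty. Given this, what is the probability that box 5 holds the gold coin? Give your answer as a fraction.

Apply Bayes' rule, conditioning on where the gold coin actually is.
If it is in box 1 (prior 1/6): the host opened box 1, so this case is ruled out; weight (1/6)·0 = 0.
If it is in any of boxes 2, 3, 4, 5, and 6 (prior 1/6 each): box 1 is the lowest-numbered option available, probability 1; weight (1/6)·1 = 1/6 each.
The weights sum to 5/6.
So P(the gold coin in box 5 | the host opened box 1) = (1/6) / (5/6) = 1/5.

1/5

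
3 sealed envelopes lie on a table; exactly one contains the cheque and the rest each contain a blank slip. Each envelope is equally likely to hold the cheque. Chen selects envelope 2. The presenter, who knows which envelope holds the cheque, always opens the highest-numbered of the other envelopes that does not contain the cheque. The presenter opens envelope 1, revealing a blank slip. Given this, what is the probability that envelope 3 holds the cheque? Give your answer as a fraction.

Condition on the true location of the cheque.
If it is in envelope 1 (prior 1/3): the presenter opened envelope 1, so this case is ruled out; weight (1/3)·0 = 0.
If it is in envelope 2 (prior 1/3): the presenter would have opened envelope 3 instead, probability 0; weight (1/3)·0 = 0.
If it is in envelope 3 (prior 1/3): envelope 1 is the highest-numbered option available, probability 1; weight (1/3)·1 = 1/3.
The weights sum to 1/3.
So P(the cheque in envelope 3 | the presenter opened envelope 1) = (1/3) / (1/3) = 1.

1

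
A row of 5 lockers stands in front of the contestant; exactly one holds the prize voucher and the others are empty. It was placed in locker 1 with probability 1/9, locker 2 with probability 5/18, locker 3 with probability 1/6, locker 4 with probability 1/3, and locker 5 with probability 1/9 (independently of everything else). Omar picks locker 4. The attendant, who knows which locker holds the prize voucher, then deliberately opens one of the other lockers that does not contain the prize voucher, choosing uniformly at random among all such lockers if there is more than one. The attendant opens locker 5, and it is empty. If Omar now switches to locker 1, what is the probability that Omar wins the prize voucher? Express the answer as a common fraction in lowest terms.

Consider each possible location of the prize voucher in turn.
If it is in locker 1 (prior 1/9): the attendant has 3 equally likely choices, so probability 1/3; weight (1/9)·(1/3) = 1/27.
If it is in locker 2 (prior 5/18): the attendant has 3 equally likely choices, so probability 1/3; weight (5/18)·(1/3) = 5/54.
If it is in locker 3 (prior 1/6): the attendant has 3 equally likely choices, so probability 1/3; weight (1/6)·(1/3) = 1/18.
If it is in locker 4 (prior 1/3): the attendant has 4 equally likely choices, so probability 1/4; weight (1/3)·(1/4) = 1/12.
If it is in locker 5 (prior 1/9): the attendant opened locker 5, so this case is ruled out; weight (1/9)·0 = 0.
The weights sum to 29/108.
So P(the prize voucher in locker 1 | the attendant opened locker 5) = (1/27) / (29/108) = 4/29.

4/29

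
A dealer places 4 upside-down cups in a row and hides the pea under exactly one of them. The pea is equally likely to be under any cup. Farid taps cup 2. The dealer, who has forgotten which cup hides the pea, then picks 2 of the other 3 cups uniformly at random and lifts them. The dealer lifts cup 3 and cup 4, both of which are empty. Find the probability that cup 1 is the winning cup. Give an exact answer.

1/2

Condition on the true location of the pea.
If it is under either of cups 1 and 2 (prior 1/4 each): the dealer picks exactly this set with probability 1/3 regardless, and none is the prize; weight (1/4)·(1/3) = 1/12 each.
If it is under either of cups 3 and 4 (prior 1/4 each): that cup was opened and seen not to hold the prize — ruled out; weight (1/4)·0 = 0 each.
The weights sum to 1/6.
So P(the pea under cup 1 | the dealer opened cup 3 and cup 4) = (1/12) / (1/6) = 1/2.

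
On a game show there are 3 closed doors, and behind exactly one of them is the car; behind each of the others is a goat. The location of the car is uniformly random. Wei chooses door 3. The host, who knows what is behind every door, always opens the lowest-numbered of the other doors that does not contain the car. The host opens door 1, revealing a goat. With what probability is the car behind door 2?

1/2

Consider each possible location of the car in turn.
If it is behind door 1 (prior 1/3): the host opened door 1, so this case is ruled out; weight (1/3)·0 = 0.
If it is behind either of doors 2 and 3 (prior 1/3 each): door 1 is the lowest-numbered option available, probability 1; weight (1/3)·1 = 1/3 each.
The weights sum to 2/3.
So P(the car behind door 2 | the host opened door 1) = (1/3) / (2/3) = 1/2.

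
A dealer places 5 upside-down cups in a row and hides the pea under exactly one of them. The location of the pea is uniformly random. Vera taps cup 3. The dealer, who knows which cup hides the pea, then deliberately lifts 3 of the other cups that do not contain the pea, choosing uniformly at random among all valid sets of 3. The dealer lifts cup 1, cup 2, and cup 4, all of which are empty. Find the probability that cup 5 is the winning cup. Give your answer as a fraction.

4/5

Consider each possible location of the pea in turn.
If it is under any of cups 1, 2, and 4 (prior 1/5 each): that cup was opened and seen not to hold the prize — ruled out; weight (1/5)·0 = 0 each.
If it is under cup 3 (prior 1/5): the dealer has 4 equally likely choices, so probability 1/4; weight (1/5)·(1/4) = 1/20.
If it is under cup 5 (prior 1/5): the dealer has no choice, probability 1; weight (1/5)·1 = 1/5.
The weights sum to 1/4.
So P(the pea under cup 5 | the dealer opened cup 1, cup 2, and cup 4) = (1/5) / (1/4) = 4/5.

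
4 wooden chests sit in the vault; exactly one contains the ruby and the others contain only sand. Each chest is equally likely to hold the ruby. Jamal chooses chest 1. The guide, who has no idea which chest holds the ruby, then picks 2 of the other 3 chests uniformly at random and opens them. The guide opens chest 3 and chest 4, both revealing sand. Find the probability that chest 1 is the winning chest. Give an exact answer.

Because the guide chose which chests to open without knowing where the ruby is, the choice is independent of the prize location. Learning that none of the 2 opened chests holds the ruby simply rules out those 2 locations and leaves the remaining 2 chests still equally likely by symmetry.
So P(the ruby in chest 1) = 1/2.

1/2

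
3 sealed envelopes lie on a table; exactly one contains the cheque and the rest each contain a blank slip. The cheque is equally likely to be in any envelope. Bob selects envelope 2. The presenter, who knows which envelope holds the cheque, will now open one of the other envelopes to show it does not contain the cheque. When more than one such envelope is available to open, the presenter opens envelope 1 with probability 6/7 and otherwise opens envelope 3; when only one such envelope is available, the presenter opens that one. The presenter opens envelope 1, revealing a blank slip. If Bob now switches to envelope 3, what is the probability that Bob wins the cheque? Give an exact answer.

Consider each possible location of the cheque in turn.
If it is in envelope 1 (prior 1/3): the presenter opened envelope 1, so this case is ruled out; weight (1/3)·0 = 0.
If it is in envelope 2 (prior 1/3): envelope 1 is available, opened with probability 6/7; weight (1/3)·(6/7) = 2/7.
If it is in envelope 3 (prior 1/3): only envelope 1 is available, probability 1; weight (1/3)·1 = 1/3.
The weights sum to 13/21.
So P(the cheque in envelope 3 | the presenter opened envelope 1) = (1/3) / (13/21) = 7/13.

7/13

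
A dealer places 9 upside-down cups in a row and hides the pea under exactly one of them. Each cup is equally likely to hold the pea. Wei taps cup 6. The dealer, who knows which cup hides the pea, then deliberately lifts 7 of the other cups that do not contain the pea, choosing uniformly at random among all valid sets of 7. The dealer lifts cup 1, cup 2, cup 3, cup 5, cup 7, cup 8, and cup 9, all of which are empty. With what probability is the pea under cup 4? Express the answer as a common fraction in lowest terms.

8/9

Condition on the true location of the pea.
If it is under any of cups 1, 2, 3, 5, 7, 8, and 9 (prior 1/9 each): that cup was opened and seen not to hold the prize — ruled out; weight (1/9)·0 = 0 each.
If it is under cup 4 (prior 1/9): the dealer has no choice, probability 1; weight (1/9)·1 = 1/9.
If it is under cup 6 (prior 1/9): the dealer has 8 equally likely choices, so probability 1/8; weight (1/9)·(1/8) = 1/72.
The weights sum to 1/8.
So P(the pea under cup 4 | the dealer opened cup 1, cup 2, cup 3, cup 5, cup 7, cup 8, and cup 9) = (1/9) / (1/8) = 8/9.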